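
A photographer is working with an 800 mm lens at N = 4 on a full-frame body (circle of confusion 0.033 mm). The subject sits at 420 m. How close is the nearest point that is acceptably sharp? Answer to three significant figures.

Hyperfocal distance H = f²/(N·c) + f = 800²/(4 × 0.033) + 800 = 640000/0.132 + 800 ≈ 4849284.8 mm ≈ 4849 m.
Near limit Dn = s·(H − f)/(H + s − 2f) = 420000 × (4849284.8 − 800) / (4849284.8 + 420000 − 2 × 800) = 420000 × 4848484.8 / 5267684.8 ≈ 386577 mm ≈ 387 m.

387 m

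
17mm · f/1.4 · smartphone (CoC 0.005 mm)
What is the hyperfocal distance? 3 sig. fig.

41.3 m

Hyperfocal distance H = f²/(N·c) + f = 17²/(1.4 × 0.005) + 17 = 289/0.007 + 17 ≈ 41302.7 mm ≈ 41.3 m.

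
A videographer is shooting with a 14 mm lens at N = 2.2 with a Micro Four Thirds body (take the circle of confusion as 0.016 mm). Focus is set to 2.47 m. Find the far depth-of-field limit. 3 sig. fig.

Hyperfocal distance H = f²/(N·c) + f = 14²/(2.2 × 0.016) + 14 = 196/0.0352 + 14 ≈ 5582.2 mm ≈ 5.582 m.
Far limit Df = s·(H − f)/(H − s) = 2470 × (5582.2 − 14) / (5582.2 − 2470) = 2470 × 5568.2 / 3112.2 ≈ 4419.2 mm ≈ 4.42 m.

4.42 m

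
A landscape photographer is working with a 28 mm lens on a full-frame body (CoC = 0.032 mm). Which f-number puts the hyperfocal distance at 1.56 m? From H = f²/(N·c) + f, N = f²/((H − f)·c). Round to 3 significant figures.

Rearrange H = f²/(N·c) + f for N: N = f² / ((H − f)·c).
N = 28² / ((1560 − 28) × 0.032) = 784 / 49.02 ≈ 16.

f/16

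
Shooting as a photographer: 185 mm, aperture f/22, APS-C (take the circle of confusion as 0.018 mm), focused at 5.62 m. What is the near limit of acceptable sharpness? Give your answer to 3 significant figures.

Hyperfocal distance H = f²/(N·c) + f = 185²/(22 × 0.018) + 185 = 34225/0.396 + 185 ≈ 86611.8 mm ≈ 86.61 m.
Near limit Dn = s·(H − f)/(H + s − 2f) = 5620 × (86611.8 − 185) / (86611.8 + 5620 − 2 × 185) = 5620 × 86426.8 / 91861.8 ≈ 5287.5 mm ≈ 5.29 m.

5.29 m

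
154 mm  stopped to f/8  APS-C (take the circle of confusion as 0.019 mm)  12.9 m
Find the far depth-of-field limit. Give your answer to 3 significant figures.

Hyperfocal distance H = f²/(N·c) + f = 154²/(8 × 0.019) + 154 = 23716/0.152 + 154 ≈ 156180.3 mm ≈ 156.2 m.
Far limit Df = s·(H − f)/(H − s) = 12900 × (156180.3 − 154) / (156180.3 − 12900) = 12900 × 156026.3 / 143280.3 ≈ 14048 mm ≈ 14.0 m.

14.0 m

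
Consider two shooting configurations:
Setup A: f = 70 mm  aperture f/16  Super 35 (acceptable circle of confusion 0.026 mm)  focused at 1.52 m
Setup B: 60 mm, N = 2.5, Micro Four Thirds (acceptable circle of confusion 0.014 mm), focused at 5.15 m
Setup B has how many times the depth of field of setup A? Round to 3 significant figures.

1.34

Setup A: H = 70²/(16×0.026) + 70 ≈ 11848.8 mm; DoF = Df − Dn = 1733.38 − 1353.39 ≈ 379.99 mm.
Setup B: H = 60²/(2.5×0.014) + 60 ≈ 102917.1 mm; DoF = Df − Dn = 5418.12 − 4907.16 ≈ 510.96 mm.
Ratio = 510.96 / 379.99 ≈ 1.34.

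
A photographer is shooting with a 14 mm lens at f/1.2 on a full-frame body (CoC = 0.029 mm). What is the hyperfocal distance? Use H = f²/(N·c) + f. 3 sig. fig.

Hyperfocal distance H = f²/(N·c) + f = 14²/(1.2 × 0.029) + 14 = 196/0.0348 + 14 ≈ 5646.2 mm ≈ 5.65 m.

5.65 m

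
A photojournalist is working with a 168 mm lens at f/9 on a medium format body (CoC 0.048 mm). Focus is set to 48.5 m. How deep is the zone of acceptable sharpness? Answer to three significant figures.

Hyperfocal distance H = f²/(N·c) + f = 168²/(9 × 0.048) + 168 = 28224/0.432 + 168 ≈ 65501.3 mm ≈ 65.50 m.
Near limit Dn = s·(H − f)/(H + s − 2f) = 48500 × (65501.3 − 168) / (65501.3 + 48500 − 2 × 168) = 48500 × 65333.3 / 113665.3 ≈ 27877 mm.
Far limit Df = s·(H − f)/(H − s) = 48500 × (65501.3 − 168) / (65501.3 − 48500) = 48500 × 65333.3 / 17001.3 ≈ 186378 mm.
Depth of field = Df − Dn = 186378 − 27877 ≈ 158501 mm ≈ 159 m.

159 m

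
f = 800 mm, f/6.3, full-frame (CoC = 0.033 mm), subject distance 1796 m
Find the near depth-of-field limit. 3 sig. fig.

1130 m

Hyperfocal distance H = f²/(N·c) + f = 800²/(6.3 × 0.033) + 800 = 640000/0.2079 + 800 ≈ 3079203.1 mm ≈ 3079 m.
Near limit Dn = s·(H − f)/(H + s − 2f) = 1796000 × (3079203.1 − 800) / (3079203.1 + 1796000 − 2 × 800) = 1796000 × 3078403.1 / 4873603.1 ≈ 1134440 mm ≈ 1130 m.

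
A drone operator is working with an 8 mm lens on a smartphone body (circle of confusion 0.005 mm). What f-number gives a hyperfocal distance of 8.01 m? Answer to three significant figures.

f/1.60

Rearrange H = f²/(N·c) + f for N: N = f² / ((H − f)·c).
N = 8² / ((8010 − 8) × 0.005) = 64 / 40.01 ≈ 1.60.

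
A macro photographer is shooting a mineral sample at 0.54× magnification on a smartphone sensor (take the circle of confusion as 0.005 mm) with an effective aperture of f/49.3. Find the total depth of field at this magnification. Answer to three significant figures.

At magnification m, DoF ≈ 2·N_eff·c/m² = 2 × 49.3 × 0.005 / 0.54² = 0.493 / 0.2916 ≈ 1.69 mm.

1.69 mm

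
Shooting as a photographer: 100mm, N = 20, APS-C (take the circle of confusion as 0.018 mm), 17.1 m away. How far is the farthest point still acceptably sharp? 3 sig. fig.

44.1 m

Hyperfocal distance H = f²/(N·c) + f = 100²/(20 × 0.018) + 100 = 10000/0.36 + 100 ≈ 27877.8 mm ≈ 27.88 m.
Far limit Df = s·(H − f)/(H − s) = 17100 × (27877.8 − 100) / (27877.8 − 17100) = 17100 × 27777.8 / 10777.8 ≈ 44072 mm ≈ 44.1 m.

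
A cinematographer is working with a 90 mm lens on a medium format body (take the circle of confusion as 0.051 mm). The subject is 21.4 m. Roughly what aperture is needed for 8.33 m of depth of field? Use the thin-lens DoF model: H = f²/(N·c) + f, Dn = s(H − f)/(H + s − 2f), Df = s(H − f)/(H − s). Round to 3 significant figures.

f/1.40

Write h = H − f = f²/(N·c). The thin-lens limits are Dn = s·h/(h + (s−f)) and Df = s·h/(h − (s−f)), so DoF = Df − Dn = 2·s·(s−f)·h / (h² − (s−f)²).
That is a quadratic in h: DoF·h² − 2·s·(s−f)·h − DoF·(s−f)² = 0 ⇒ h = (s−f)·(s + √(s² + DoF²)) / DoF = 21310 × (21400 + √(21400² + 8330²)) / 8330 = 21310 × (21400 + 22964.1) / 8330 ≈ 113493 mm.
Then N = f²/(c·h) = 90² / (0.051 × 113493) = 8100 / 5788.2 ≈ 1.40.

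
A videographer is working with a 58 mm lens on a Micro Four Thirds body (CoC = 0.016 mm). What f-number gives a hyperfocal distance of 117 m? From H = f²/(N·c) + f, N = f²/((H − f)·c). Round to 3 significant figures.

f/1.80

Rearrange H = f²/(N·c) + f for N: N = f² / ((H − f)·c).
N = 58² / ((117000 − 58) × 0.016) = 3364 / 1871 ≈ 1.80.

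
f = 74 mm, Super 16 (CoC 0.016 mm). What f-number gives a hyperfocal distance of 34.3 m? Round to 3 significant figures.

f/10

Rearrange H = f²/(N·c) + f for N: N = f² / ((H − f)·c).
N = 74² / ((34300 − 74) × 0.016) = 5476 / 547.6 ≈ 10.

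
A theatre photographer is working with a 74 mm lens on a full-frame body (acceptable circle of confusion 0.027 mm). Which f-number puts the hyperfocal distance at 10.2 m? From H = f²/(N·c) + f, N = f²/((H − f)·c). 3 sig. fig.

Rearrange H = f²/(N·c) + f for N: N = f² / ((H − f)·c).
N = 74² / ((10200 − 74) × 0.027) = 5476 / 273.4 ≈ 20.

f/20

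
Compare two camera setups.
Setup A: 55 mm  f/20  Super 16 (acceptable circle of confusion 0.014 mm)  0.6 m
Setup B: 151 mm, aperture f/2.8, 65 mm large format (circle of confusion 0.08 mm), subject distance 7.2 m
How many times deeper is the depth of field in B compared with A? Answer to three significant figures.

Setup A: H = 55²/(20×0.014) + 55 ≈ 10858.6 mm; DoF = Df − Dn = 631.876 − 571.186 ≈ 60.690 mm.
Setup B: H = 151²/(2.8×0.08) + 151 ≈ 101941.2 mm; DoF = Df − Dn = 7735.7 − 6733.7 ≈ 1002.0 mm.
Ratio = 1002.0 / 60.690 ≈ 16.5.

16.5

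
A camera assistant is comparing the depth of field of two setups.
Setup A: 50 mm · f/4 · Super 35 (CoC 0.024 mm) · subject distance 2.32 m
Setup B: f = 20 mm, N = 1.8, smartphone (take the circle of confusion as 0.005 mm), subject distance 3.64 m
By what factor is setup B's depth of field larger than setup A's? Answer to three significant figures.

Setup A: H = 50²/(4×0.024) + 50 ≈ 26091.7 mm; DoF = Df − Dn = 2541.54 − 2133.98 ≈ 407.56 mm.
Setup B: H = 20²/(1.8×0.005) + 20 ≈ 44464.4 mm; DoF = Df − Dn = 3962.77 − 3365.85 ≈ 596.92 mm.
Ratio = 596.92 / 407.56 ≈ 1.46.

1.46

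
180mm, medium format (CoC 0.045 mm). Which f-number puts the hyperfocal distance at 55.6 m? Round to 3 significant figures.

Rearrange H = f²/(N·c) + f for N: N = f² / ((H − f)·c).
N = 180² / ((55600 − 180) × 0.045) = 32400 / 2494 ≈ 13.

f/13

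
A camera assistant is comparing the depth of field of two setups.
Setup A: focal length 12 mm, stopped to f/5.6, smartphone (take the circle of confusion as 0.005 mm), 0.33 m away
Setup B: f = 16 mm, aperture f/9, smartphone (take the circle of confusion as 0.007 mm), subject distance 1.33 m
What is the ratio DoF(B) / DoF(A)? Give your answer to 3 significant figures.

23.4

Setup A: H = 12²/(5.6×0.005) + 12 ≈ 5154.9 mm; DoF = Df − Dn = 351.750 − 310.783 ≈ 40.967 mm.
Setup B: H = 16²/(9×0.007) + 16 ≈ 4079.5 mm; DoF = Df − Dn = 1965.62 − 1005.01 ≈ 960.61 mm.
Ratio = 960.61 / 40.967 ≈ 23.4.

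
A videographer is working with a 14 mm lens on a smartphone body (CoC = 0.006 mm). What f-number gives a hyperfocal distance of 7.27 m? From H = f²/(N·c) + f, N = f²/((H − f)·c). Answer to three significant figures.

Rearrange H = f²/(N·c) + f for N: N = f² / ((H − f)·c).
N = 14² / ((7270 − 14) × 0.006) = 196 / 43.54 ≈ 4.50.

f/4.50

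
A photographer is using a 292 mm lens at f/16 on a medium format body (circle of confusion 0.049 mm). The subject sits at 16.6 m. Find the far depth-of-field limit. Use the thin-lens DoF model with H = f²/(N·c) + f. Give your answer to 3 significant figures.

19.5 m

Hyperfocal distance H = f²/(N·c) + f = 292²/(16 × 0.049) + 292 = 85264/0.784 + 292 ≈ 109047.1 mm ≈ 109.0 m.
Far limit Df = s·(H − f)/(H − s) = 16600 × (109047.1 − 292) / (109047.1 − 16600) = 16600 × 108755.1 / 92447.1 ≈ 19528 mm ≈ 19.5 m.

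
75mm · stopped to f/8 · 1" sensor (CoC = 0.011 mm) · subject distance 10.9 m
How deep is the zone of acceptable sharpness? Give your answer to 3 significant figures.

3.80 m

Hyperfocal distance H = f²/(N·c) + f = 75²/(8 × 0.011) + 75 = 5625/0.088 + 75 ≈ 63995.5 mm ≈ 64.00 m.
Near limit Dn = s·(H − f)/(H + s − 2f) = 10900 × (63995.5 − 75) / (63995.5 + 10900 − 2 × 75) = 10900 × 63920.5 / 74745.5 ≈ 9321.4 mm.
Far limit Df = s·(H − f)/(H − s) = 10900 × (63995.5 − 75) / (63995.5 − 10900) = 10900 × 63920.5 / 53095.5 ≈ 13122.3 mm.
Depth of field = Df − Dn = 13122.3 − 9321.4 ≈ 3800.9 mm ≈ 3.80 m.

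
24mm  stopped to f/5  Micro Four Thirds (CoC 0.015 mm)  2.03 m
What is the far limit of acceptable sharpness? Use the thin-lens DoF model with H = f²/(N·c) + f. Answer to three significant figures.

Hyperfocal distance H = f²/(N·c) + f = 24²/(5 × 0.015) + 24 = 576/0.075 + 24 ≈ 7704.0 mm ≈ 7.704 m.
Far limit Df = s·(H − f)/(H − s) = 2030 × (7704.0 − 24) / (7704.0 − 2030) = 2030 × 7680.0 / 5674.0 ≈ 2747.7 mm ≈ 2.75 m.

2.75 m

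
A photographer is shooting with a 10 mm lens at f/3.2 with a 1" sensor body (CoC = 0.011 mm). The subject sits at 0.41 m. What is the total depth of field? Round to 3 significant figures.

118 mm

Hyperfocal distance H = f²/(N·c) + f = 10²/(3.2 × 0.011) + 10 = 100/0.0352 + 10 ≈ 2850.9 mm ≈ 2.851 m.
Near limit Dn = s·(H − f)/(H + s − 2f) = 410 × (2850.9 − 10) / (2850.9 + 410 − 2 × 10) = 410 × 2840.9 / 3240.9 ≈ 359.40 mm.
Far limit Df = s·(H − f)/(H − s) = 410 × (2850.9 − 10) / (2850.9 − 410) = 410 × 2840.9 / 2440.9 ≈ 477.19 mm.
Depth of field = Df − Dn = 477.19 − 359.40 ≈ 117.79 mm.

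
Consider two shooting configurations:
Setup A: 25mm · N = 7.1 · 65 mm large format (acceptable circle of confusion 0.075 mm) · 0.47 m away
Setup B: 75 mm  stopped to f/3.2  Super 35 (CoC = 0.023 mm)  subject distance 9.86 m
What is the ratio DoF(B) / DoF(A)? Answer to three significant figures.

6.17

Setup A: H = 25²/(7.1×0.075) + 25 ≈ 1198.7 mm; DoF = Df − Dn = 757.01 − 340.79 ≈ 416.22 mm.
Setup B: H = 75²/(3.2×0.023) + 75 ≈ 76501.6 mm; DoF = Df − Dn = 11307.7 − 8740.9 ≈ 2566.8 mm.
Ratio = 2566.8 / 416.22 ≈ 6.17.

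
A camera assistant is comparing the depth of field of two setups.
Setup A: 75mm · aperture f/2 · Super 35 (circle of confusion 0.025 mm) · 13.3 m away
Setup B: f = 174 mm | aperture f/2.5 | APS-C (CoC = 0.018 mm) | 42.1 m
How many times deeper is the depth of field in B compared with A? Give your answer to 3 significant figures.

Setup A: H = 75²/(2×0.025) + 75 ≈ 112575.0 mm; DoF = Df − Dn = 15071.8 − 11901.0 ≈ 3170.8 mm.
Setup B: H = 174²/(2.5×0.018) + 174 ≈ 672974.0 mm; DoF = Df − Dn = 44897.8 − 39630.4 ≈ 5267.4 mm.
Ratio = 5267.4 / 3170.8 ≈ 1.66.

1.66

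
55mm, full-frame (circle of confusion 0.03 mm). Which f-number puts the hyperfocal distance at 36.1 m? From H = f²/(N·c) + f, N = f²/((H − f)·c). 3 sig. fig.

Rearrange H = f²/(N·c) + f for N: N = f² / ((H − f)·c).
N = 55² / ((36100 − 55) × 0.03) = 3025 / 1081 ≈ 2.80.

f/2.80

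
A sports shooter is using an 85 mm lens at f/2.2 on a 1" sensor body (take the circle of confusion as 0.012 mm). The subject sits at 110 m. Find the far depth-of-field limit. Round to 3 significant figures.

184 m

Hyperfocal distance H = f²/(N·c) + f = 85²/(2.2 × 0.012) + 85 = 7225/0.0264 + 85 ≈ 273759.2 mm ≈ 273.8 m.
Far limit Df = s·(H − f)/(H − s) = 110000 × (273759.2 − 85) / (273759.2 − 110000) = 110000 × 273674.2 / 163759.2 ≈ 183832 mm ≈ 184 m.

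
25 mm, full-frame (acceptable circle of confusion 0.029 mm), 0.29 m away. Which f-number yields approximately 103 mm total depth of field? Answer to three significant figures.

Write h = H − f = f²/(N·c). The thin-lens limits are Dn = s·h/(h + (s−f)) and Df = s·h/(h − (s−f)), so DoF = Df − Dn = 2·s·(s−f)·h / (h² − (s−f)²).
That is a quadratic in h: DoF·h² − 2·s·(s−f)·h − DoF·(s−f)² = 0 ⇒ h = (s−f)·(s + √(s² + DoF²)) / DoF = 265 × (290 + √(290² + 103²)) / 103 = 265 × (290 + 307.748) / 103 ≈ 1537.9 mm.
Then N = f²/(c·h) = 25² / (0.029 × 1537.9) = 625 / 44.599 ≈ 14.

f/14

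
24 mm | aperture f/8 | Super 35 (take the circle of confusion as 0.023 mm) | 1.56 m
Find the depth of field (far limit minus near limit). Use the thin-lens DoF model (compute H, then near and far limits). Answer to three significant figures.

Hyperfocal distance H = f²/(N·c) + f = 24²/(8 × 0.023) + 24 = 576/0.184 + 24 ≈ 3154.4 mm ≈ 3.154 m.
Near limit Dn = s·(H − f)/(H + s − 2f) = 1560 × (3154.4 − 24) / (3154.4 + 1560 − 2 × 24) = 1560 × 3130.4 / 4666.4 ≈ 1046.5 mm.
Far limit Df = s·(H − f)/(H − s) = 1560 × (3154.4 − 24) / (3154.4 − 1560) = 1560 × 3130.4 / 1594.4 ≈ 3062.8 mm.
Depth of field = Df − Dn = 3062.8 − 1046.5 ≈ 2016.3 mm ≈ 2.02 m.

2.02 m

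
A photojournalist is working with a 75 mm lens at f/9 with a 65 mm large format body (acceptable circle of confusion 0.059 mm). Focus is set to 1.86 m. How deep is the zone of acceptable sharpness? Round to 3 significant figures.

Hyperfocal distance H = f²/(N·c) + f = 75²/(9 × 0.059) + 75 = 5625/0.531 + 75 ≈ 10668.2 mm ≈ 10.67 m.
Near limit Dn = s·(H − f)/(H + s − 2f) = 1860 × (10668.2 − 75) / (10668.2 + 1860 − 2 × 75) = 1860 × 10593.2 / 12378.2 ≈ 1591.78 mm.
Far limit Df = s·(H − f)/(H − s) = 1860 × (10668.2 − 75) / (10668.2 − 1860) = 1860 × 10593.2 / 8808.2 ≈ 2236.93 mm.
Depth of field = Df − Dn = 2236.93 − 1591.78 ≈ 645.15 mm ≈ 0.645 m.

0.645 m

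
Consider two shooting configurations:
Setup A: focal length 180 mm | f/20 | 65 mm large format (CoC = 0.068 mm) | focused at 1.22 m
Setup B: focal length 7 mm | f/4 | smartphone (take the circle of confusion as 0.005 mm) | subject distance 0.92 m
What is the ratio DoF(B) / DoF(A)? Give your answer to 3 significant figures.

Setup A: H = 180²/(20×0.068) + 180 ≈ 24003.5 mm; DoF = Df − Dn = 1275.69 − 1168.97 ≈ 106.72 mm.
Setup B: H = 7²/(4×0.005) + 7 ≈ 2457.0 mm; DoF = Df − Dn = 1466.49 − 670.23 ≈ 796.26 mm.
Ratio = 796.26 / 106.72 ≈ 7.46.

7.46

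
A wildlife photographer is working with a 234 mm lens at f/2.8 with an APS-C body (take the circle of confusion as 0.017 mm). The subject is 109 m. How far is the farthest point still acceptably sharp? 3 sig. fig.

120 m

Hyperfocal distance H = f²/(N·c) + f = 234²/(2.8 × 0.017) + 234 = 54756/0.0476 + 234 ≈ 1150570.1 mm ≈ 1151 m.
Far limit Df = s·(H − f)/(H − s) = 109000 × (1150570.1 − 234) / (1150570.1 − 109000) = 109000 × 1150336.1 / 1041570.1 ≈ 120382 mm ≈ 120 m.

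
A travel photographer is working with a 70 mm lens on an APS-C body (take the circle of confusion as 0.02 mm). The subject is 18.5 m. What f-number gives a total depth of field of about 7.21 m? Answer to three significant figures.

Write h = H − f = f²/(N·c). The thin-lens limits are Dn = s·h/(h + (s−f)) and Df = s·h/(h − (s−f)), so DoF = Df − Dn = 2·s·(s−f)·h / (h² − (s−f)²).
That is a quadratic in h: DoF·h² − 2·s·(s−f)·h − DoF·(s−f)² = 0 ⇒ h = (s−f)·(s + √(s² + DoF²)) / DoF = 18430 × (18500 + √(18500² + 7210²)) / 7210 = 18430 × (18500 + 19855.3) / 7210 ≈ 98043 mm.
Then N = f²/(c·h) = 70² / (0.02 × 98043) = 4900 / 1960.9 ≈ 2.50.

f/2.50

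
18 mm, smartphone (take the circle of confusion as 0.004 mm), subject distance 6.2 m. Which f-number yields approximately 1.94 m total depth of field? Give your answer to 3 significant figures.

Write h = H − f = f²/(N·c). The thin-lens limits are Dn = s·h/(h + (s−f)) and Df = s·h/(h − (s−f)), so DoF = Df − Dn = 2·s·(s−f)·h / (h² − (s−f)²).
That is a quadratic in h: DoF·h² − 2·s·(s−f)·h − DoF·(s−f)² = 0 ⇒ h = (s−f)·(s + √(s² + DoF²)) / DoF = 6182 × (6200 + √(6200² + 1940²)) / 1940 = 6182 × (6200 + 6496.43) / 1940 ≈ 40458 mm.
Then N = f²/(c·h) = 18² / (0.004 × 40458) = 324 / 161.83 ≈ 2.00.

f/2.00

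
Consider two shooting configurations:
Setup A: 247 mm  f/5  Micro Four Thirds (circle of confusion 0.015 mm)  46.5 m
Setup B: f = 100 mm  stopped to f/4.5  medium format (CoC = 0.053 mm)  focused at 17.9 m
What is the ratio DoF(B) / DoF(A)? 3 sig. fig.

3.49

Setup A: H = 247²/(5×0.015) + 247 ≈ 813700.3 mm; DoF = Df − Dn = 49303.4 − 43998.3 ≈ 5305.1 mm.
Setup B: H = 100²/(4.5×0.053) + 100 ≈ 42028.7 mm; DoF = Df − Dn = 31105 − 12566 ≈ 18539 mm.
Ratio = 18539 / 5305.1 ≈ 3.49.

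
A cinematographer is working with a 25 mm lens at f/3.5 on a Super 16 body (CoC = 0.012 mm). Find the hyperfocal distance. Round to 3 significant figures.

Hyperfocal distance H = f²/(N·c) + f = 25²/(3.5 × 0.012) + 25 = 625/0.042 + 25 ≈ 14906.0 mm ≈ 14.9 m.

14.9 m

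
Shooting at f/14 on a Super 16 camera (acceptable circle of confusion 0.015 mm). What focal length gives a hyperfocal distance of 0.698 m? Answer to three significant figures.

12.0 mm

From H = f²/(N·c) + f, with f ≪ H: f ≈ √(H·N·c) = √(698 × 14 × 0.015) = √146.58 ≈ 12.11 mm.
Exact: f² + N·c·f − N·c·H = 0 ⇒ f = (−N·c + √((N·c)² + 4·N·c·H))/2 = (−0.21 + √586.36)/2 ≈ 12.002 mm ≈ 12.0 mm.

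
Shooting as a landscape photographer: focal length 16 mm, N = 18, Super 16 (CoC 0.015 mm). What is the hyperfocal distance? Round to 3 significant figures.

0.964 m

Hyperfocal distance H = f²/(N·c) + f = 16²/(18 × 0.015) + 16 = 256/0.27 + 16 ≈ 964.1 mm ≈ 0.964 m.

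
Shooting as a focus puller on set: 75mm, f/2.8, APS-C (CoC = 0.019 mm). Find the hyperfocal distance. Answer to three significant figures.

106 m

Hyperfocal distance H = f²/(N·c) + f = 75²/(2.8 × 0.019) + 75 = 5625/0.0532 + 75 ≈ 105808.1 mm ≈ 106 m.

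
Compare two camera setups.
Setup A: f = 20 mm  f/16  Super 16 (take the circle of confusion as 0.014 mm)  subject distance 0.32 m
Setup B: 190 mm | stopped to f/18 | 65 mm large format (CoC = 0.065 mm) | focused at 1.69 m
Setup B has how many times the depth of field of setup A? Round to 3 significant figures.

Setup A: H = 20²/(16×0.014) + 20 ≈ 1805.7 mm; DoF = Df − Dn = 384.62 − 273.97 ≈ 110.65 mm.
Setup B: H = 190²/(18×0.065) + 190 ≈ 31044.7 mm; DoF = Df − Dn = 1776.36 − 1611.65 ≈ 164.71 mm.
Ratio = 164.71 / 110.65 ≈ 1.49.

1.49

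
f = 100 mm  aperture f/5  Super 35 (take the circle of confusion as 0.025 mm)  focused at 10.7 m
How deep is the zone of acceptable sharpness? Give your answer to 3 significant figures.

2.89 m

Hyperfocal distance H = f²/(N·c) + f = 100²/(5 × 0.025) + 100 = 10000/0.125 + 100 ≈ 80100.0 mm ≈ 80.10 m.
Near limit Dn = s·(H − f)/(H + s − 2f) = 10700 × (80100.0 − 100) / (80100.0 + 10700 − 2 × 100) = 10700 × 80000.0 / 90600.0 ≈ 9448.1 mm.
Far limit Df = s·(H − f)/(H − s) = 10700 × (80100.0 − 100) / (80100.0 − 10700) = 10700 × 80000.0 / 69400.0 ≈ 12334.3 mm.
Depth of field = Df − Dn = 12334.3 − 9448.1 ≈ 2886.2 mm ≈ 2.89 m.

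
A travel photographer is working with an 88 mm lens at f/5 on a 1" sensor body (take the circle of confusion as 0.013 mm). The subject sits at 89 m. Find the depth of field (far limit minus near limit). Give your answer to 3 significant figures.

300 m

Hyperfocal distance H = f²/(N·c) + f = 88²/(5 × 0.013) + 88 = 7744/0.065 + 88 ≈ 119226.5 mm ≈ 119.2 m.
Near limit Dn = s·(H − f)/(H + s − 2f) = 89000 × (119226.5 − 88) / (119226.5 + 89000 − 2 × 88) = 89000 × 119138.5 / 208050.5 ≈ 50965 mm.
Far limit Df = s·(H − f)/(H − s) = 89000 × (119226.5 − 88) / (119226.5 − 89000) = 89000 × 119138.5 / 30226.5 ≈ 350796 mm.
Depth of field = Df − Dn = 350796 − 50965 ≈ 299831 mm ≈ 300 m.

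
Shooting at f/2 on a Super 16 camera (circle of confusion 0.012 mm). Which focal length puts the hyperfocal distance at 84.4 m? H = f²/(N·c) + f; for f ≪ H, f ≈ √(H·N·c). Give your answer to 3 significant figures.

45.0 mm

From H = f²/(N·c) + f, with f ≪ H: f ≈ √(H·N·c) = √(84400 × 2 × 0.012) = √2025.6 ≈ 45.01 mm.
The +f correction barely moves this — solving exactly, f² + N·c·f − N·c·H = 0 ⇒ f = (−N·c + √((N·c)² + 4·N·c·H))/2 = (−0.024 + √8102.4)/2 ≈ 44.995 mm, so f ≈ 45.0 mm.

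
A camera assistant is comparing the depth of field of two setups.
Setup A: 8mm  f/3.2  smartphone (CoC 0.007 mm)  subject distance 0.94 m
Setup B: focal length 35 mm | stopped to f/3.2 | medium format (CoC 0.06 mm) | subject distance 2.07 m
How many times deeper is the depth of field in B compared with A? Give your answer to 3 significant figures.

2.14

Setup A: H = 8²/(3.2×0.007) + 8 ≈ 2865.1 mm; DoF = Df − Dn = 1395.07 − 708.79 ≈ 686.28 mm.
Setup B: H = 35²/(3.2×0.06) + 35 ≈ 6415.2 mm; DoF = Df − Dn = 3039.4 − 1569.4 ≈ 1470.0 mm.
Ratio = 1470.0 / 686.28 ≈ 2.14.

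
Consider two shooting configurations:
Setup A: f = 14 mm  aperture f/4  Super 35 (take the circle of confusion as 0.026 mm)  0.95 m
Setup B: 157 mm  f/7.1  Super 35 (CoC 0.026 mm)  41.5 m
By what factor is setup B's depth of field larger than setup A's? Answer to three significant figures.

22.7

Setup A: H = 14²/(4×0.026) + 14 ≈ 1898.6 mm; DoF = Df − Dn = 1887.4 − 634.7 ≈ 1252.7 mm.
Setup B: H = 157²/(7.1×0.026) + 157 ≈ 133683.5 mm; DoF = Df − Dn = 60112 − 31688 ≈ 28424 mm.
Ratio = 28424 / 1252.7 ≈ 22.7.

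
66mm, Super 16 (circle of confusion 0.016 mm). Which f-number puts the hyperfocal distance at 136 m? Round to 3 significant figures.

Rearrange H = f²/(N·c) + f for N: N = f² / ((H − f)·c).
N = 66² / ((136000 − 66) × 0.016) = 4356 / 2175 ≈ 2.00.

f/2.00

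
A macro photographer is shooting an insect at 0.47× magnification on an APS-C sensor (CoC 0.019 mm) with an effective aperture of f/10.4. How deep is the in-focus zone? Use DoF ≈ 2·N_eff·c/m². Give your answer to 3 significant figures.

1.79 mm

At magnification m, DoF ≈ 2·N_eff·c/m² = 2 × 10.4 × 0.019 / 0.47² = 0.3952 / 0.2209 ≈ 1.79 mm.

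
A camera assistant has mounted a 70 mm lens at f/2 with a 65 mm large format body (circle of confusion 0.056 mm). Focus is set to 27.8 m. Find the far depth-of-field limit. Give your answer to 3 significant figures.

Hyperfocal distance H = f²/(N·c) + f = 70²/(2 × 0.056) + 70 = 4900/0.112 + 70 ≈ 43820.0 mm ≈ 43.82 m.
Far limit Df = s·(H − f)/(H − s) = 27800 × (43820.0 − 70) / (43820.0 − 27800) = 27800 × 43750.0 / 16020.0 ≈ 75921 mm ≈ 75.9 m.

75.9 m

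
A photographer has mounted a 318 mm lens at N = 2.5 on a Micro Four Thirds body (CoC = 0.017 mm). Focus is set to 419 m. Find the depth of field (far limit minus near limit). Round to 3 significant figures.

152 m

Hyperfocal distance H = f²/(N·c) + f = 318²/(2.5 × 0.017) + 318 = 101124/0.0425 + 318 ≈ 2379706.2 mm ≈ 2380 m.
Near limit Dn = s·(H − f)/(H + s − 2f) = 419000 × (2379706.2 − 318) / (2379706.2 + 419000 − 2 × 318) = 419000 × 2379388.2 / 2798070.2 ≈ 356304 mm.
Far limit Df = s·(H − f)/(H − s) = 419000 × (2379706.2 − 318) / (2379706.2 − 419000) = 419000 × 2379388.2 / 1960706.2 ≈ 508472 mm.
Depth of field = Df − Dn = 508472 − 356304 ≈ 152168 mm ≈ 152 m.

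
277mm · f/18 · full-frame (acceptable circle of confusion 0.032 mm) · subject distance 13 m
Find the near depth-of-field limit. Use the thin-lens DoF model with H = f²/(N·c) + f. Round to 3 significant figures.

Hyperfocal distance H = f²/(N·c) + f = 277²/(18 × 0.032) + 277 = 76729/0.576 + 277 ≈ 133487.1 mm ≈ 133.5 m.
Near limit Dn = s·(H − f)/(H + s − 2f) = 13000 × (133487.1 − 277) / (133487.1 + 13000 − 2 × 277) = 13000 × 133210.1 / 145933.1 ≈ 11867 mm ≈ 11.9 m.

11.9 m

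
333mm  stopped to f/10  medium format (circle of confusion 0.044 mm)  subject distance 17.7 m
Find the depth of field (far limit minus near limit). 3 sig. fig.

2.45 m

Hyperfocal distance H = f²/(N·c) + f = 333²/(10 × 0.044) + 333 = 110889/0.44 + 333 ≈ 252353.5 mm ≈ 252.4 m.
Near limit Dn = s·(H − f)/(H + s − 2f) = 17700 × (252353.5 − 333) / (252353.5 + 17700 − 2 × 333) = 17700 × 252020.5 / 269387.5 ≈ 16558.9 mm.
Far limit Df = s·(H − f)/(H − s) = 17700 × (252353.5 − 333) / (252353.5 − 17700) = 17700 × 252020.5 / 234653.5 ≈ 19010.0 mm.
Depth of field = Df − Dn = 19010.0 − 16558.9 ≈ 2451.1 mm ≈ 2.45 m.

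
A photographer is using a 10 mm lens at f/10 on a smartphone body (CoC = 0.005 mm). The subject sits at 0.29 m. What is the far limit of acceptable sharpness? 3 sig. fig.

Hyperfocal distance H = f²/(N·c) + f = 10²/(10 × 0.005) + 10 = 100/0.05 + 10 ≈ 2010.0 mm ≈ 2.010 m.
Far limit Df = s·(H − f)/(H − s) = 290 × (2010.0 − 10) / (2010.0 − 290) = 290 × 2000.0 / 1720.0 ≈ 337.21 mm.

337 mm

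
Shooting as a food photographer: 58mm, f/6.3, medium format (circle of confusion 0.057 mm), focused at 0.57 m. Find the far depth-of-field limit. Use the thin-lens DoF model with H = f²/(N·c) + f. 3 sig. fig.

Hyperfocal distance H = f²/(N·c) + f = 58²/(6.3 × 0.057) + 58 = 3364/0.3591 + 58 ≈ 9425.9 mm ≈ 9.426 m.
Far limit Df = s·(H − f)/(H − s) = 570 × (9425.9 − 58) / (9425.9 − 570) = 570 × 9367.9 / 8855.9 ≈ 602.95 mm ≈ 0.603 m.

0.603 m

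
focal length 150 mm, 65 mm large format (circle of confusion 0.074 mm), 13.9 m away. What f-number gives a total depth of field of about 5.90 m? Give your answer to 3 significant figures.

Write h = H − f = f²/(N·c). The thin-lens limits are Dn = s·h/(h + (s−f)) and Df = s·h/(h − (s−f)), so DoF = Df − Dn = 2·s·(s−f)·h / (h² − (s−f)²).
That is a quadratic in h: DoF·h² − 2·s·(s−f)·h − DoF·(s−f)² = 0 ⇒ h = (s−f)·(s + √(s² + DoF²)) / DoF = 13750 × (13900 + √(13900² + 5900²)) / 5900 = 13750 × (13900 + 15100.3) / 5900 ≈ 67586 mm.
Then N = f²/(c·h) = 150² / (0.074 × 67586) = 22500 / 5001.3 ≈ 4.50.

f/4.50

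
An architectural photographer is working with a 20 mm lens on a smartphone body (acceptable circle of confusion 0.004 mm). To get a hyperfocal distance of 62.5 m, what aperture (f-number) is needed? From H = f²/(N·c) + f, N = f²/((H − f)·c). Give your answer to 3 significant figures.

Rearrange H = f²/(N·c) + f for N: N = f² / ((H − f)·c).
N = 20² / ((62500 − 20) × 0.004) = 400 / 249.9 ≈ 1.60.

f/1.60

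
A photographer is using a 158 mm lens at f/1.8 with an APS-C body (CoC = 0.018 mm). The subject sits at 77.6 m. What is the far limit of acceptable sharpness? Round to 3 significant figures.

86.3 m

Hyperfocal distance H = f²/(N·c) + f = 158²/(1.8 × 0.018) + 158 = 24964/0.0324 + 158 ≈ 770651.8 mm ≈ 770.7 m.
Far limit Df = s·(H − f)/(H − s) = 77600 × (770651.8 − 158) / (770651.8 − 77600) = 77600 × 770493.8 / 693051.8 ≈ 86271 mm ≈ 86.3 m.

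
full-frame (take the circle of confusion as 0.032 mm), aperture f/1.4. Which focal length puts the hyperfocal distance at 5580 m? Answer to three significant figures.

500 mm

From H = f²/(N·c) + f, with f ≪ H: f ≈ √(H·N·c) = √(5580000 × 1.4 × 0.032) = √249984 ≈ 500.0 mm.
The +f correction barely moves this — solving exactly, f² + N·c·f − N·c·H = 0 ⇒ f = (−N·c + √((N·c)² + 4·N·c·H))/2 = (−0.0448 + √999936)/2 ≈ 499.96 mm, so f ≈ 500 mm.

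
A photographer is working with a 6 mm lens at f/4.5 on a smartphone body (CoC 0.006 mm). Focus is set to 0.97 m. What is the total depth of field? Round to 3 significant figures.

2.94 m

Hyperfocal distance H = f²/(N·c) + f = 6²/(4.5 × 0.006) + 6 = 36/0.027 + 6 ≈ 1339.3 mm ≈ 1.339 m.
Near limit Dn = s·(H − f)/(H + s − 2f) = 970 × (1339.3 − 6) / (1339.3 + 970 − 2 × 6) = 970 × 1333.3 / 2297.3 ≈ 563.0 mm.
Far limit Df = s·(H − f)/(H − s) = 970 × (1339.3 − 6) / (1339.3 − 970) = 970 × 1333.3 / 369.3 ≈ 3501.8 mm.
Depth of field = Df − Dn = 3501.8 − 563.0 ≈ 2938.8 mm ≈ 2.94 m.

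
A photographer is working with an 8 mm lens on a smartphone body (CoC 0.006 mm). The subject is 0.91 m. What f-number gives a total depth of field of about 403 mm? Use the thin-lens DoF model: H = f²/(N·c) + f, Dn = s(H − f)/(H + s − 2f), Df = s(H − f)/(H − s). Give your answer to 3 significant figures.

Write h = H − f = f²/(N·c). The thin-lens limits are Dn = s·h/(h + (s−f)) and Df = s·h/(h − (s−f)), so DoF = Df − Dn = 2·s·(s−f)·h / (h² − (s−f)²).
That is a quadratic in h: DoF·h² − 2·s·(s−f)·h − DoF·(s−f)² = 0 ⇒ h = (s−f)·(s + √(s² + DoF²)) / DoF = 902 × (910 + √(910² + 403²)) / 403 = 902 × (910 + 995.243) / 403 ≈ 4264.3 mm.
Then N = f²/(c·h) = 8² / (0.006 × 4264.3) = 64 / 25.586 ≈ 2.50.

f/2.50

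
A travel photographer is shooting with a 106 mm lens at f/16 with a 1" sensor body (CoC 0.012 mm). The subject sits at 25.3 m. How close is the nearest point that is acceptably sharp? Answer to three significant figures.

Hyperfocal distance H = f²/(N·c) + f = 106²/(16 × 0.012) + 106 = 11236/0.192 + 106 ≈ 58626.8 mm ≈ 58.63 m.
Near limit Dn = s·(H − f)/(H + s − 2f) = 25300 × (58626.8 − 106) / (58626.8 + 25300 − 2 × 106) = 25300 × 58520.8 / 83714.8 ≈ 17686 mm ≈ 17.7 m.

17.7 m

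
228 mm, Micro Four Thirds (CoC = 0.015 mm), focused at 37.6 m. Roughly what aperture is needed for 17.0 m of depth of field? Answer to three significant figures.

Write h = H − f = f²/(N·c). The thin-lens limits are Dn = s·h/(h + (s−f)) and Df = s·h/(h − (s−f)), so DoF = Df − Dn = 2·s·(s−f)·h / (h² − (s−f)²).
That is a quadratic in h: DoF·h² − 2·s·(s−f)·h − DoF·(s−f)² = 0 ⇒ h = (s−f)·(s + √(s² + DoF²)) / DoF = 37372 × (37600 + √(37600² + 17000²)) / 17000 = 37372 × (37600 + 41264.5) / 17000 ≈ 173372 mm.
Then N = f²/(c·h) = 228² / (0.015 × 173372) = 51984 / 2600.6 ≈ 20.

f/20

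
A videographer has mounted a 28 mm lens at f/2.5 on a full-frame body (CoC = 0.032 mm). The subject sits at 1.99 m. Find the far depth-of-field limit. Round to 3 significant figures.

2.49 m

Hyperfocal distance H = f²/(N·c) + f = 28²/(2.5 × 0.032) + 28 = 784/0.08 + 28 ≈ 9828.0 mm ≈ 9.828 m.
Far limit Df = s·(H − f)/(H − s) = 1990 × (9828.0 − 28) / (9828.0 − 1990) = 1990 × 9800.0 / 7838.0 ≈ 2488.1 mm ≈ 2.49 m.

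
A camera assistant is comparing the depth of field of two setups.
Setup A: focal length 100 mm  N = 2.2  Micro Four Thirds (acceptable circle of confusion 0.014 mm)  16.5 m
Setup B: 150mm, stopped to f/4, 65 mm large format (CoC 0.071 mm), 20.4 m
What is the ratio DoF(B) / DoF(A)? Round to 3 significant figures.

6.68

Setup A: H = 100²/(2.2×0.014) + 100 ≈ 324775.3 mm; DoF = Df − Dn = 17377.8 − 15706.6 ≈ 1671.2 mm.
Setup B: H = 150²/(4×0.071) + 150 ≈ 79375.4 mm; DoF = Df − Dn = 27405 − 16247 ≈ 11158 mm.
Ratio = 11158 / 1671.2 ≈ 6.68.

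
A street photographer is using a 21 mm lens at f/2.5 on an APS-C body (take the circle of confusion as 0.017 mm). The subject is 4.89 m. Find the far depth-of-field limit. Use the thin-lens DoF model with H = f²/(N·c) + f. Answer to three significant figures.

9.21 m

Hyperfocal distance H = f²/(N·c) + f = 21²/(2.5 × 0.017) + 21 = 441/0.0425 + 21 ≈ 10397.5 mm ≈ 10.40 m.
Far limit Df = s·(H − f)/(H − s) = 4890 × (10397.5 − 21) / (10397.5 − 4890) = 4890 × 10376.5 / 5507.5 ≈ 9213.1 mm ≈ 9.21 m.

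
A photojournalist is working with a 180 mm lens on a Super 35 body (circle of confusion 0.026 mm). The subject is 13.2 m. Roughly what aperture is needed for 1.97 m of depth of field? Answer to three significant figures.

f/7.10

Write h = H − f = f²/(N·c). The thin-lens limits are Dn = s·h/(h + (s−f)) and Df = s·h/(h − (s−f)), so DoF = Df − Dn = 2·s·(s−f)·h / (h² − (s−f)²).
That is a quadratic in h: DoF·h² − 2·s·(s−f)·h − DoF·(s−f)² = 0 ⇒ h = (s−f)·(s + √(s² + DoF²)) / DoF = 13020 × (13200 + √(13200² + 1970²)) / 1970 = 13020 × (13200 + 13346.2) / 1970 ≈ 175447 mm.
Then N = f²/(c·h) = 180² / (0.026 × 175447) = 32400 / 4561.6 ≈ 7.10.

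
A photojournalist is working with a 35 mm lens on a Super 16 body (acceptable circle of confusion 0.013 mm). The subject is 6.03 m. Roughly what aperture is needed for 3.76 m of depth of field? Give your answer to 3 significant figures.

f/4.50

Write h = H − f = f²/(N·c). The thin-lens limits are Dn = s·h/(h + (s−f)) and Df = s·h/(h − (s−f)), so DoF = Df − Dn = 2·s·(s−f)·h / (h² − (s−f)²).
That is a quadratic in h: DoF·h² − 2·s·(s−f)·h − DoF·(s−f)² = 0 ⇒ h = (s−f)·(s + √(s² + DoF²)) / DoF = 5995 × (6030 + √(6030² + 3760²)) / 3760 = 5995 × (6030 + 7106.23) / 3760 ≈ 20945 mm.
Then N = f²/(c·h) = 35² / (0.013 × 20945) = 1225 / 272.28 ≈ 4.50.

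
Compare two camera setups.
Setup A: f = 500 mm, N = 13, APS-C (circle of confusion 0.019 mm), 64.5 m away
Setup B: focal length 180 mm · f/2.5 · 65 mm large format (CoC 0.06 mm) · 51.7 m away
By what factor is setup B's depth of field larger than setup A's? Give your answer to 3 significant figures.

Setup A: H = 500²/(13×0.019) + 500 ≈ 1012645.7 mm; DoF = Df − Dn = 68853.8 − 60664.1 ≈ 8189.7 mm.
Setup B: H = 180²/(2.5×0.06) + 180 ≈ 216180.0 mm; DoF = Df − Dn = 67894 − 41743 ≈ 26151 mm.
Ratio = 26151 / 8189.7 ≈ 3.19.

3.19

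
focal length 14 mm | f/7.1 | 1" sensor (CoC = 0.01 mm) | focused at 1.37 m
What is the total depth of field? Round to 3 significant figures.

Hyperfocal distance H = f²/(N·c) + f = 14²/(7.1 × 0.01) + 14 = 196/0.071 + 14 ≈ 2774.6 mm ≈ 2.775 m.
Near limit Dn = s·(H − f)/(H + s − 2f) = 1370 × (2774.6 − 14) / (2774.6 + 1370 − 2 × 14) = 1370 × 2760.6 / 4116.6 ≈ 918.7 mm.
Far limit Df = s·(H − f)/(H − s) = 1370 × (2774.6 − 14) / (2774.6 − 1370) = 1370 × 2760.6 / 1404.6 ≈ 2692.6 mm.
Depth of field = Df − Dn = 2692.6 − 918.7 ≈ 1773.9 mm ≈ 1.77 m.

1.77 m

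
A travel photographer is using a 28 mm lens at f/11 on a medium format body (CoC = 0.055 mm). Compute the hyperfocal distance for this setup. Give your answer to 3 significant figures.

1.32 m

Hyperfocal distance H = f²/(N·c) + f = 28²/(11 × 0.055) + 28 = 784/0.605 + 28 ≈ 1323.9 mm ≈ 1.32 m.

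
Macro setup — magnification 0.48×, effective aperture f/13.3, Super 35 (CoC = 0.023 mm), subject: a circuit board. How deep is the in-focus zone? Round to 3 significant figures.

2.66 mm

At magnification m, DoF ≈ 2·N_eff·c/m² = 2 × 13.3 × 0.023 / 0.48² = 0.6118 / 0.2304 ≈ 2.66 mm.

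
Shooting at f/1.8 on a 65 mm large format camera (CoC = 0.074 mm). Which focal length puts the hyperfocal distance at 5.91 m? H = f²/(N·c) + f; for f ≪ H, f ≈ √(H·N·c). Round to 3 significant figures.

28.0 mm

From H = f²/(N·c) + f, with f ≪ H: f ≈ √(H·N·c) = √(5910 × 1.8 × 0.074) = √787.21 ≈ 28.06 mm.
Exact: f² + N·c·f − N·c·H = 0 ⇒ f = (−N·c + √((N·c)² + 4·N·c·H))/2 = (−0.1332 + √3148.9)/2 ≈ 27.991 mm ≈ 28.0 mm.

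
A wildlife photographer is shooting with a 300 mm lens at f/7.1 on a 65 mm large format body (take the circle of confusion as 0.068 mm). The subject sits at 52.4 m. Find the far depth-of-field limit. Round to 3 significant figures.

72.7 m

Hyperfocal distance H = f²/(N·c) + f = 300²/(7.1 × 0.068) + 300 = 90000/0.4828 + 300 ≈ 186712.6 mm ≈ 186.7 m.
Far limit Df = s·(H − f)/(H − s) = 52400 × (186712.6 − 300) / (186712.6 − 52400) = 52400 × 186412.6 / 134312.6 ≈ 72726 mm ≈ 72.7 m.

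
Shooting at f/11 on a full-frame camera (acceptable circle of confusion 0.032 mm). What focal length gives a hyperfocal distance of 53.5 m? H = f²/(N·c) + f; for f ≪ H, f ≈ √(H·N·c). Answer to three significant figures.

137 mm

From H = f²/(N·c) + f, with f ≪ H: f ≈ √(H·N·c) = √(53500 × 11 × 0.032) = √18832 ≈ 137.2 mm.
The +f correction barely moves this — solving exactly, f² + N·c·f − N·c·H = 0 ⇒ f = (−N·c + √((N·c)² + 4·N·c·H))/2 = (−0.352 + √75328)/2 ≈ 137.05 mm, so f ≈ 137 mm.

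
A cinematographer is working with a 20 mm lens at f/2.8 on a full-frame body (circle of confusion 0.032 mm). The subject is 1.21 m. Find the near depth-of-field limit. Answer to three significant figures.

Hyperfocal distance H = f²/(N·c) + f = 20²/(2.8 × 0.032) + 20 = 400/0.0896 + 20 ≈ 4484.3 mm ≈ 4.484 m.
Near limit Dn = s·(H − f)/(H + s − 2f) = 1210 × (4484.3 − 20) / (4484.3 + 1210 − 2 × 20) = 1210 × 4464.3 / 5654.3 ≈ 955.34 mm ≈ 0.955 m.

0.955 m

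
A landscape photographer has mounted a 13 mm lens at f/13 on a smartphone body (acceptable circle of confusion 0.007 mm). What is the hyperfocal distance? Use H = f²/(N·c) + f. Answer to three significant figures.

1.87 m

Hyperfocal distance H = f²/(N·c) + f = 13²/(13 × 0.007) + 13 = 169/0.091 + 13 ≈ 1870.1 mm ≈ 1.87 m.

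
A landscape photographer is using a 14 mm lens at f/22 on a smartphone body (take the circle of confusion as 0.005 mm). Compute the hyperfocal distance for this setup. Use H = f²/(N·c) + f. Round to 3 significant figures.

1.80 m

Hyperfocal distance H = f²/(N·c) + f = 14²/(22 × 0.005) + 14 = 196/0.11 + 14 ≈ 1795.8 mm ≈ 1.80 m.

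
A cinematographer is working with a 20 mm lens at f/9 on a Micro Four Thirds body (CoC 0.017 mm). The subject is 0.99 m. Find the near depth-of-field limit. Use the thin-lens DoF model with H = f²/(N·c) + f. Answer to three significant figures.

Hyperfocal distance H = f²/(N·c) + f = 20²/(9 × 0.017) + 20 = 400/0.153 + 20 ≈ 2634.4 mm ≈ 2.634 m.
Near limit Dn = s·(H − f)/(H + s − 2f) = 990 × (2634.4 − 20) / (2634.4 + 990 − 2 × 20) = 990 × 2614.4 / 3584.4 ≈ 722.09 mm ≈ 0.722 m.

0.722 m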